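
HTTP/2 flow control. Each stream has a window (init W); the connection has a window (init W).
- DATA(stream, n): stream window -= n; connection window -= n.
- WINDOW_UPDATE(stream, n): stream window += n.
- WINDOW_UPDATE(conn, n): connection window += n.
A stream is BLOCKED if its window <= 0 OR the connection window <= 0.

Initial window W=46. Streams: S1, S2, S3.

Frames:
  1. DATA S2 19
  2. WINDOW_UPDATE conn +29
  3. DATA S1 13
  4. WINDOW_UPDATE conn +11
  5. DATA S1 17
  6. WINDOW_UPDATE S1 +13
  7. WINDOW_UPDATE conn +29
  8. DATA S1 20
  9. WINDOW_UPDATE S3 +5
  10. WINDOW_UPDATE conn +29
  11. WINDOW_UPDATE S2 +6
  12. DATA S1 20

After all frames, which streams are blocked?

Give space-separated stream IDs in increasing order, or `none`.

Op 1: conn=27 S1=46 S2=27 S3=46 blocked=[]
Op 2: conn=56 S1=46 S2=27 S3=46 blocked=[]
Op 3: conn=43 S1=33 S2=27 S3=46 blocked=[]
Op 4: conn=54 S1=33 S2=27 S3=46 blocked=[]
Op 5: conn=37 S1=16 S2=27 S3=46 blocked=[]
Op 6: conn=37 S1=29 S2=27 S3=46 blocked=[]
Op 7: conn=66 S1=29 S2=27 S3=46 blocked=[]
Op 8: conn=46 S1=9 S2=27 S3=46 blocked=[]
Op 9: conn=46 S1=9 S2=27 S3=51 blocked=[]
Op 10: conn=75 S1=9 S2=27 S3=51 blocked=[]
Op 11: conn=75 S1=9 S2=33 S3=51 blocked=[]
Op 12: conn=55 S1=-11 S2=33 S3=51 blocked=[1]

Answer: S1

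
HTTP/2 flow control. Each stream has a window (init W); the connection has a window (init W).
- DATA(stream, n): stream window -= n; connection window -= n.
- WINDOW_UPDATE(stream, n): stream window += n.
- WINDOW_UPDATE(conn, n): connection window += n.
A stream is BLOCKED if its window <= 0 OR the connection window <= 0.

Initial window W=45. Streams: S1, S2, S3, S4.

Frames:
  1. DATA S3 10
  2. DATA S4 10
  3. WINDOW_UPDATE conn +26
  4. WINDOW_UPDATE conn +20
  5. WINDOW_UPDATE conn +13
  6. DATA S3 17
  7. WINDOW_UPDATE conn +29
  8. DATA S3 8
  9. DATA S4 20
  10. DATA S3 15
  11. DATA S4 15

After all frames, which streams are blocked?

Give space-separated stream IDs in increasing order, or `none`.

Op 1: conn=35 S1=45 S2=45 S3=35 S4=45 blocked=[]
Op 2: conn=25 S1=45 S2=45 S3=35 S4=35 blocked=[]
Op 3: conn=51 S1=45 S2=45 S3=35 S4=35 blocked=[]
Op 4: conn=71 S1=45 S2=45 S3=35 S4=35 blocked=[]
Op 5: conn=84 S1=45 S2=45 S3=35 S4=35 blocked=[]
Op 6: conn=67 S1=45 S2=45 S3=18 S4=35 blocked=[]
Op 7: conn=96 S1=45 S2=45 S3=18 S4=35 blocked=[]
Op 8: conn=88 S1=45 S2=45 S3=10 S4=35 blocked=[]
Op 9: conn=68 S1=45 S2=45 S3=10 S4=15 blocked=[]
Op 10: conn=53 S1=45 S2=45 S3=-5 S4=15 blocked=[3]
Op 11: conn=38 S1=45 S2=45 S3=-5 S4=0 blocked=[3, 4]

Answer: S3 S4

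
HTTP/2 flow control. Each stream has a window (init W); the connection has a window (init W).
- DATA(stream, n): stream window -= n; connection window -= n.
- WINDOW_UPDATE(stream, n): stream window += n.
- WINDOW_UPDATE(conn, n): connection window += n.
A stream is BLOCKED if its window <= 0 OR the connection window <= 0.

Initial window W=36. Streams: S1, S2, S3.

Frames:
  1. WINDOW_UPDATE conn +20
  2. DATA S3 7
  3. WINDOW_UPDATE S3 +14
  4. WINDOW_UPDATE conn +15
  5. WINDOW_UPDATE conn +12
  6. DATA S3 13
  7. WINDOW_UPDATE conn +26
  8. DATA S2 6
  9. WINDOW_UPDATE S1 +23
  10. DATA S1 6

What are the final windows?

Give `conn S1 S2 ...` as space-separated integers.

Answer: 77 53 30 30

Derivation:
Op 1: conn=56 S1=36 S2=36 S3=36 blocked=[]
Op 2: conn=49 S1=36 S2=36 S3=29 blocked=[]
Op 3: conn=49 S1=36 S2=36 S3=43 blocked=[]
Op 4: conn=64 S1=36 S2=36 S3=43 blocked=[]
Op 5: conn=76 S1=36 S2=36 S3=43 blocked=[]
Op 6: conn=63 S1=36 S2=36 S3=30 blocked=[]
Op 7: conn=89 S1=36 S2=36 S3=30 blocked=[]
Op 8: conn=83 S1=36 S2=30 S3=30 blocked=[]
Op 9: conn=83 S1=59 S2=30 S3=30 blocked=[]
Op 10: conn=77 S1=53 S2=30 S3=30 blocked=[]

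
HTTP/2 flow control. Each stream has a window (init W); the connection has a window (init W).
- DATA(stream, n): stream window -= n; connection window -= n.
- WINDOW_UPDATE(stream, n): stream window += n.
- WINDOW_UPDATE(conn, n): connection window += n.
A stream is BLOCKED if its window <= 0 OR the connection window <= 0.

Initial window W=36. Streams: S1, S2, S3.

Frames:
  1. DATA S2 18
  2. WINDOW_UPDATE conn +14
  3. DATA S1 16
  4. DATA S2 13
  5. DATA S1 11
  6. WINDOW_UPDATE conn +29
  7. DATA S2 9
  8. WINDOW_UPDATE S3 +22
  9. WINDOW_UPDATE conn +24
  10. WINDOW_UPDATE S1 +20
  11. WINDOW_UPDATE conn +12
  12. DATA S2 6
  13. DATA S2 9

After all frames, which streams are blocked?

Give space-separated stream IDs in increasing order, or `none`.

Op 1: conn=18 S1=36 S2=18 S3=36 blocked=[]
Op 2: conn=32 S1=36 S2=18 S3=36 blocked=[]
Op 3: conn=16 S1=20 S2=18 S3=36 blocked=[]
Op 4: conn=3 S1=20 S2=5 S3=36 blocked=[]
Op 5: conn=-8 S1=9 S2=5 S3=36 blocked=[1, 2, 3]
Op 6: conn=21 S1=9 S2=5 S3=36 blocked=[]
Op 7: conn=12 S1=9 S2=-4 S3=36 blocked=[2]
Op 8: conn=12 S1=9 S2=-4 S3=58 blocked=[2]
Op 9: conn=36 S1=9 S2=-4 S3=58 blocked=[2]
Op 10: conn=36 S1=29 S2=-4 S3=58 blocked=[2]
Op 11: conn=48 S1=29 S2=-4 S3=58 blocked=[2]
Op 12: conn=42 S1=29 S2=-10 S3=58 blocked=[2]
Op 13: conn=33 S1=29 S2=-19 S3=58 blocked=[2]

Answer: S2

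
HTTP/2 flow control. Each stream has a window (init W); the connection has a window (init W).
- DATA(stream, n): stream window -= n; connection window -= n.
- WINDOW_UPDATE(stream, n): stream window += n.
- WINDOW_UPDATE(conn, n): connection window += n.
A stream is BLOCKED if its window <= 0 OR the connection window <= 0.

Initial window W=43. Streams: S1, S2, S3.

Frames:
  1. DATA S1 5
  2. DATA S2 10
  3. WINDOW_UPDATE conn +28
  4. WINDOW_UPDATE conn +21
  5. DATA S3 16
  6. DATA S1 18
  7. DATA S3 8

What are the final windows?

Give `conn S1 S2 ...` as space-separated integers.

Op 1: conn=38 S1=38 S2=43 S3=43 blocked=[]
Op 2: conn=28 S1=38 S2=33 S3=43 blocked=[]
Op 3: conn=56 S1=38 S2=33 S3=43 blocked=[]
Op 4: conn=77 S1=38 S2=33 S3=43 blocked=[]
Op 5: conn=61 S1=38 S2=33 S3=27 blocked=[]
Op 6: conn=43 S1=20 S2=33 S3=27 blocked=[]
Op 7: conn=35 S1=20 S2=33 S3=19 blocked=[]

Answer: 35 20 33 19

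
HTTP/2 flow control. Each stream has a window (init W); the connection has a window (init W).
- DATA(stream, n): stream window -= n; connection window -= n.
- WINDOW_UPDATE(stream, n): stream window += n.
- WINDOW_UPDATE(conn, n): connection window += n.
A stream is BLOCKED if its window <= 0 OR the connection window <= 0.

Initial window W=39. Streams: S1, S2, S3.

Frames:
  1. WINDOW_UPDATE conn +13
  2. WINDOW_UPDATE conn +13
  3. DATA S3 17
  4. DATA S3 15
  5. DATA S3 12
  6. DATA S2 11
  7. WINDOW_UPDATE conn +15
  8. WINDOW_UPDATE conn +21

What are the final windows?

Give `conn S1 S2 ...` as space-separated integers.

Answer: 46 39 28 -5

Derivation:
Op 1: conn=52 S1=39 S2=39 S3=39 blocked=[]
Op 2: conn=65 S1=39 S2=39 S3=39 blocked=[]
Op 3: conn=48 S1=39 S2=39 S3=22 blocked=[]
Op 4: conn=33 S1=39 S2=39 S3=7 blocked=[]
Op 5: conn=21 S1=39 S2=39 S3=-5 blocked=[3]
Op 6: conn=10 S1=39 S2=28 S3=-5 blocked=[3]
Op 7: conn=25 S1=39 S2=28 S3=-5 blocked=[3]
Op 8: conn=46 S1=39 S2=28 S3=-5 blocked=[3]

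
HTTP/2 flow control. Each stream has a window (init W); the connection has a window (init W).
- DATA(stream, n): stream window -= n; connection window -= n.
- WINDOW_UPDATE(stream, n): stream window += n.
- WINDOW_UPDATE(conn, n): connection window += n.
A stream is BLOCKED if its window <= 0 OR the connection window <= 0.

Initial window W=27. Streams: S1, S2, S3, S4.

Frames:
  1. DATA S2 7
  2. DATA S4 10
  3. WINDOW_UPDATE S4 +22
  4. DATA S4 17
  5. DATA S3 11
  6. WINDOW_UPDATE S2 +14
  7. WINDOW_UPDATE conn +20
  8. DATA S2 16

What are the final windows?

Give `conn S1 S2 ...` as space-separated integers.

Op 1: conn=20 S1=27 S2=20 S3=27 S4=27 blocked=[]
Op 2: conn=10 S1=27 S2=20 S3=27 S4=17 blocked=[]
Op 3: conn=10 S1=27 S2=20 S3=27 S4=39 blocked=[]
Op 4: conn=-7 S1=27 S2=20 S3=27 S4=22 blocked=[1, 2, 3, 4]
Op 5: conn=-18 S1=27 S2=20 S3=16 S4=22 blocked=[1, 2, 3, 4]
Op 6: conn=-18 S1=27 S2=34 S3=16 S4=22 blocked=[1, 2, 3, 4]
Op 7: conn=2 S1=27 S2=34 S3=16 S4=22 blocked=[]
Op 8: conn=-14 S1=27 S2=18 S3=16 S4=22 blocked=[1, 2, 3, 4]

Answer: -14 27 18 16 22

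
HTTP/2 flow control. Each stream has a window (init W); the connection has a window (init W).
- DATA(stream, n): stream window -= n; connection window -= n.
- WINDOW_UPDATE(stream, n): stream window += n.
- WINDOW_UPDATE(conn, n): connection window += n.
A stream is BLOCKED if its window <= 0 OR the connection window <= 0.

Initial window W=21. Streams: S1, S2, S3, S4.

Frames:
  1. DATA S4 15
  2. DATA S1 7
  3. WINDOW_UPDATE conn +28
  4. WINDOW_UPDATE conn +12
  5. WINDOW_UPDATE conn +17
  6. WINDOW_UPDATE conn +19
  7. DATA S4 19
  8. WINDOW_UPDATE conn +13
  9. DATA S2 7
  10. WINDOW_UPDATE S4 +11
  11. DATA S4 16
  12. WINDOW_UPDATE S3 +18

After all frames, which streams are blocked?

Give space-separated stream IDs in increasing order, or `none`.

Op 1: conn=6 S1=21 S2=21 S3=21 S4=6 blocked=[]
Op 2: conn=-1 S1=14 S2=21 S3=21 S4=6 blocked=[1, 2, 3, 4]
Op 3: conn=27 S1=14 S2=21 S3=21 S4=6 blocked=[]
Op 4: conn=39 S1=14 S2=21 S3=21 S4=6 blocked=[]
Op 5: conn=56 S1=14 S2=21 S3=21 S4=6 blocked=[]
Op 6: conn=75 S1=14 S2=21 S3=21 S4=6 blocked=[]
Op 7: conn=56 S1=14 S2=21 S3=21 S4=-13 blocked=[4]
Op 8: conn=69 S1=14 S2=21 S3=21 S4=-13 blocked=[4]
Op 9: conn=62 S1=14 S2=14 S3=21 S4=-13 blocked=[4]
Op 10: conn=62 S1=14 S2=14 S3=21 S4=-2 blocked=[4]
Op 11: conn=46 S1=14 S2=14 S3=21 S4=-18 blocked=[4]
Op 12: conn=46 S1=14 S2=14 S3=39 S4=-18 blocked=[4]

Answer: S4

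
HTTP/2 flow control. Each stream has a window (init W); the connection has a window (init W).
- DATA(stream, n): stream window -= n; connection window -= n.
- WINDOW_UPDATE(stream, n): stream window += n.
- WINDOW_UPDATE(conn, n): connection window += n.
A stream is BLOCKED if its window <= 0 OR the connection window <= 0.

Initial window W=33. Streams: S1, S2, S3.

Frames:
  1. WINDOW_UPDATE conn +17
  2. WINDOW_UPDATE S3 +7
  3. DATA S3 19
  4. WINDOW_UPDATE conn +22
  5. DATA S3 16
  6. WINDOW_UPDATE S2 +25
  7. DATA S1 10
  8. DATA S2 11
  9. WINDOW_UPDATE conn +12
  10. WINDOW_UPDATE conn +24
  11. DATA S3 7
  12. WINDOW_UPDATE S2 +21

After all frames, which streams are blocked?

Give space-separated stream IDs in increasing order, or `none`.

Answer: S3

Derivation:
Op 1: conn=50 S1=33 S2=33 S3=33 blocked=[]
Op 2: conn=50 S1=33 S2=33 S3=40 blocked=[]
Op 3: conn=31 S1=33 S2=33 S3=21 blocked=[]
Op 4: conn=53 S1=33 S2=33 S3=21 blocked=[]
Op 5: conn=37 S1=33 S2=33 S3=5 blocked=[]
Op 6: conn=37 S1=33 S2=58 S3=5 blocked=[]
Op 7: conn=27 S1=23 S2=58 S3=5 blocked=[]
Op 8: conn=16 S1=23 S2=47 S3=5 blocked=[]
Op 9: conn=28 S1=23 S2=47 S3=5 blocked=[]
Op 10: conn=52 S1=23 S2=47 S3=5 blocked=[]
Op 11: conn=45 S1=23 S2=47 S3=-2 blocked=[3]
Op 12: conn=45 S1=23 S2=68 S3=-2 blocked=[3]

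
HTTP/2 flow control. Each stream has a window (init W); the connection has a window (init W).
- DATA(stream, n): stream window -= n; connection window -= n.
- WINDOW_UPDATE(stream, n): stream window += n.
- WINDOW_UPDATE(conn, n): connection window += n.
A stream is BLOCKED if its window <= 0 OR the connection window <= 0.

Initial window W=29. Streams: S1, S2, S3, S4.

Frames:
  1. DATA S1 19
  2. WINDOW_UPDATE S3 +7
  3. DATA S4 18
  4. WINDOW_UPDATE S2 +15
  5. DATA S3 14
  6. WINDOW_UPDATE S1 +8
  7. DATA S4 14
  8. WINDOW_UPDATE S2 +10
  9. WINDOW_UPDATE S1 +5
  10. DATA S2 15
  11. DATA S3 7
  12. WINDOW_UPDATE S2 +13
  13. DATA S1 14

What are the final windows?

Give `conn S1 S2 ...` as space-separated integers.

Op 1: conn=10 S1=10 S2=29 S3=29 S4=29 blocked=[]
Op 2: conn=10 S1=10 S2=29 S3=36 S4=29 blocked=[]
Op 3: conn=-8 S1=10 S2=29 S3=36 S4=11 blocked=[1, 2, 3, 4]
Op 4: conn=-8 S1=10 S2=44 S3=36 S4=11 blocked=[1, 2, 3, 4]
Op 5: conn=-22 S1=10 S2=44 S3=22 S4=11 blocked=[1, 2, 3, 4]
Op 6: conn=-22 S1=18 S2=44 S3=22 S4=11 blocked=[1, 2, 3, 4]
Op 7: conn=-36 S1=18 S2=44 S3=22 S4=-3 blocked=[1, 2, 3, 4]
Op 8: conn=-36 S1=18 S2=54 S3=22 S4=-3 blocked=[1, 2, 3, 4]
Op 9: conn=-36 S1=23 S2=54 S3=22 S4=-3 blocked=[1, 2, 3, 4]
Op 10: conn=-51 S1=23 S2=39 S3=22 S4=-3 blocked=[1, 2, 3, 4]
Op 11: conn=-58 S1=23 S2=39 S3=15 S4=-3 blocked=[1, 2, 3, 4]
Op 12: conn=-58 S1=23 S2=52 S3=15 S4=-3 blocked=[1, 2, 3, 4]
Op 13: conn=-72 S1=9 S2=52 S3=15 S4=-3 blocked=[1, 2, 3, 4]

Answer: -72 9 52 15 -3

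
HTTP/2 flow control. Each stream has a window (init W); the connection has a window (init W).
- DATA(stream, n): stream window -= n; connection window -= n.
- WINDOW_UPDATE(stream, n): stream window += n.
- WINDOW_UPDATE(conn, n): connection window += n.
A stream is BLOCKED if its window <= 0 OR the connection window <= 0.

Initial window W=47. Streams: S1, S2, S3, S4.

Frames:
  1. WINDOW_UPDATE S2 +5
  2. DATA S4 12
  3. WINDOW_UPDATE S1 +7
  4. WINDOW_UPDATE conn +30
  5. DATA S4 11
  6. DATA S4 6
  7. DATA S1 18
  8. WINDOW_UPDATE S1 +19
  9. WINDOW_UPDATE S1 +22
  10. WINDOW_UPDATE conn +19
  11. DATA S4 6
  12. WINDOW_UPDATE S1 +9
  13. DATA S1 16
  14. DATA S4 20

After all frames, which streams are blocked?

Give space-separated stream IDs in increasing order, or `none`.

Op 1: conn=47 S1=47 S2=52 S3=47 S4=47 blocked=[]
Op 2: conn=35 S1=47 S2=52 S3=47 S4=35 blocked=[]
Op 3: conn=35 S1=54 S2=52 S3=47 S4=35 blocked=[]
Op 4: conn=65 S1=54 S2=52 S3=47 S4=35 blocked=[]
Op 5: conn=54 S1=54 S2=52 S3=47 S4=24 blocked=[]
Op 6: conn=48 S1=54 S2=52 S3=47 S4=18 blocked=[]
Op 7: conn=30 S1=36 S2=52 S3=47 S4=18 blocked=[]
Op 8: conn=30 S1=55 S2=52 S3=47 S4=18 blocked=[]
Op 9: conn=30 S1=77 S2=52 S3=47 S4=18 blocked=[]
Op 10: conn=49 S1=77 S2=52 S3=47 S4=18 blocked=[]
Op 11: conn=43 S1=77 S2=52 S3=47 S4=12 blocked=[]
Op 12: conn=43 S1=86 S2=52 S3=47 S4=12 blocked=[]
Op 13: conn=27 S1=70 S2=52 S3=47 S4=12 blocked=[]
Op 14: conn=7 S1=70 S2=52 S3=47 S4=-8 blocked=[4]

Answer: S4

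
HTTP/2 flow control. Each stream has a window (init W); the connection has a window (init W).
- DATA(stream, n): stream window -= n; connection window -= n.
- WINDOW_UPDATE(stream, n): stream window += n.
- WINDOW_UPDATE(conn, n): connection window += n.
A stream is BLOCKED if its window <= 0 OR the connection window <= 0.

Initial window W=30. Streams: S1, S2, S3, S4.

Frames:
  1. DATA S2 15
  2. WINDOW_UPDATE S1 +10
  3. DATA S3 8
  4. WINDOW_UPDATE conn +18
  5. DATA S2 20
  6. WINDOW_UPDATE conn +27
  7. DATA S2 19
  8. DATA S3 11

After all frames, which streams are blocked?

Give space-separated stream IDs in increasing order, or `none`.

Op 1: conn=15 S1=30 S2=15 S3=30 S4=30 blocked=[]
Op 2: conn=15 S1=40 S2=15 S3=30 S4=30 blocked=[]
Op 3: conn=7 S1=40 S2=15 S3=22 S4=30 blocked=[]
Op 4: conn=25 S1=40 S2=15 S3=22 S4=30 blocked=[]
Op 5: conn=5 S1=40 S2=-5 S3=22 S4=30 blocked=[2]
Op 6: conn=32 S1=40 S2=-5 S3=22 S4=30 blocked=[2]
Op 7: conn=13 S1=40 S2=-24 S3=22 S4=30 blocked=[2]
Op 8: conn=2 S1=40 S2=-24 S3=11 S4=30 blocked=[2]

Answer: S2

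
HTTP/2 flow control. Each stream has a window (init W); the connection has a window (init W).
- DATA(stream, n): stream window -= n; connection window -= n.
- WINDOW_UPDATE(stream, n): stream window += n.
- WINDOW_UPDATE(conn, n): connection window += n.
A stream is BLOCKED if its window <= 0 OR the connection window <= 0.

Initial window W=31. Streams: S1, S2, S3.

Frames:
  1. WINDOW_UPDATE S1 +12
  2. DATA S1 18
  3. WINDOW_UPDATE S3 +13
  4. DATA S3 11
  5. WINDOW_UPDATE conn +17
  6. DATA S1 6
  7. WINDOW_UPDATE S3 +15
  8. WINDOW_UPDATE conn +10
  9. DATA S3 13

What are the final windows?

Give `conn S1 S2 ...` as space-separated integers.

Answer: 10 19 31 35

Derivation:
Op 1: conn=31 S1=43 S2=31 S3=31 blocked=[]
Op 2: conn=13 S1=25 S2=31 S3=31 blocked=[]
Op 3: conn=13 S1=25 S2=31 S3=44 blocked=[]
Op 4: conn=2 S1=25 S2=31 S3=33 blocked=[]
Op 5: conn=19 S1=25 S2=31 S3=33 blocked=[]
Op 6: conn=13 S1=19 S2=31 S3=33 blocked=[]
Op 7: conn=13 S1=19 S2=31 S3=48 blocked=[]
Op 8: conn=23 S1=19 S2=31 S3=48 blocked=[]
Op 9: conn=10 S1=19 S2=31 S3=35 blocked=[]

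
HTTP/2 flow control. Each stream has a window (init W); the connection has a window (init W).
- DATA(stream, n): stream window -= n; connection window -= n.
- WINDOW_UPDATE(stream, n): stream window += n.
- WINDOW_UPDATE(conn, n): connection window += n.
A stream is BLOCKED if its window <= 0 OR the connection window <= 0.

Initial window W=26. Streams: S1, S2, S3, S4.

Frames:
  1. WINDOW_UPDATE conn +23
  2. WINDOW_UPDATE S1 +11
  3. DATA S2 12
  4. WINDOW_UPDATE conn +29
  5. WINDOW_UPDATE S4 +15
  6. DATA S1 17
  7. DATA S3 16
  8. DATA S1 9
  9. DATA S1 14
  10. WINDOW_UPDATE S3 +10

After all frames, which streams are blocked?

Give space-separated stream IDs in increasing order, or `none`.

Op 1: conn=49 S1=26 S2=26 S3=26 S4=26 blocked=[]
Op 2: conn=49 S1=37 S2=26 S3=26 S4=26 blocked=[]
Op 3: conn=37 S1=37 S2=14 S3=26 S4=26 blocked=[]
Op 4: conn=66 S1=37 S2=14 S3=26 S4=26 blocked=[]
Op 5: conn=66 S1=37 S2=14 S3=26 S4=41 blocked=[]
Op 6: conn=49 S1=20 S2=14 S3=26 S4=41 blocked=[]
Op 7: conn=33 S1=20 S2=14 S3=10 S4=41 blocked=[]
Op 8: conn=24 S1=11 S2=14 S3=10 S4=41 blocked=[]
Op 9: conn=10 S1=-3 S2=14 S3=10 S4=41 blocked=[1]
Op 10: conn=10 S1=-3 S2=14 S3=20 S4=41 blocked=[1]

Answer: S1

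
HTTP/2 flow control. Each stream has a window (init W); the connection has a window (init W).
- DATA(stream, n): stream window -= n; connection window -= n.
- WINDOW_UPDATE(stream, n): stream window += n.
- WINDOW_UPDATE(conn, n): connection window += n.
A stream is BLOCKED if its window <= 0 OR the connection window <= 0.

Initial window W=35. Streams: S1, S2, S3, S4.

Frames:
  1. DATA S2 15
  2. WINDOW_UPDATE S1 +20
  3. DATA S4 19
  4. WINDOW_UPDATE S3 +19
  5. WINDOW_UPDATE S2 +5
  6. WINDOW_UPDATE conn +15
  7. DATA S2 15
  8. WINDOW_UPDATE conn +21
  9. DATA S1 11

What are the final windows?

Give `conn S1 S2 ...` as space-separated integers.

Answer: 11 44 10 54 16

Derivation:
Op 1: conn=20 S1=35 S2=20 S3=35 S4=35 blocked=[]
Op 2: conn=20 S1=55 S2=20 S3=35 S4=35 blocked=[]
Op 3: conn=1 S1=55 S2=20 S3=35 S4=16 blocked=[]
Op 4: conn=1 S1=55 S2=20 S3=54 S4=16 blocked=[]
Op 5: conn=1 S1=55 S2=25 S3=54 S4=16 blocked=[]
Op 6: conn=16 S1=55 S2=25 S3=54 S4=16 blocked=[]
Op 7: conn=1 S1=55 S2=10 S3=54 S4=16 blocked=[]
Op 8: conn=22 S1=55 S2=10 S3=54 S4=16 blocked=[]
Op 9: conn=11 S1=44 S2=10 S3=54 S4=16 blocked=[]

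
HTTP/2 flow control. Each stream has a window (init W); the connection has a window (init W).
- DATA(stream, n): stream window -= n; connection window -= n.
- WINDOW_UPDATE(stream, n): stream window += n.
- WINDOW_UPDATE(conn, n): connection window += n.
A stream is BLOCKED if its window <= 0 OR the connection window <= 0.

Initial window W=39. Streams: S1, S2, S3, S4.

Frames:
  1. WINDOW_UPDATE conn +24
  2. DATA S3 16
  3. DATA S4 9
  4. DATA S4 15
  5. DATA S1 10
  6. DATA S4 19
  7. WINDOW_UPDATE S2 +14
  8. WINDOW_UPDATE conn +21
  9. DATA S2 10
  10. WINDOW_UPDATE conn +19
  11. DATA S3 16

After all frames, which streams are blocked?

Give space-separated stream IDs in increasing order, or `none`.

Answer: S4

Derivation:
Op 1: conn=63 S1=39 S2=39 S3=39 S4=39 blocked=[]
Op 2: conn=47 S1=39 S2=39 S3=23 S4=39 blocked=[]
Op 3: conn=38 S1=39 S2=39 S3=23 S4=30 blocked=[]
Op 4: conn=23 S1=39 S2=39 S3=23 S4=15 blocked=[]
Op 5: conn=13 S1=29 S2=39 S3=23 S4=15 blocked=[]
Op 6: conn=-6 S1=29 S2=39 S3=23 S4=-4 blocked=[1, 2, 3, 4]
Op 7: conn=-6 S1=29 S2=53 S3=23 S4=-4 blocked=[1, 2, 3, 4]
Op 8: conn=15 S1=29 S2=53 S3=23 S4=-4 blocked=[4]
Op 9: conn=5 S1=29 S2=43 S3=23 S4=-4 blocked=[4]
Op 10: conn=24 S1=29 S2=43 S3=23 S4=-4 blocked=[4]
Op 11: conn=8 S1=29 S2=43 S3=7 S4=-4 blocked=[4]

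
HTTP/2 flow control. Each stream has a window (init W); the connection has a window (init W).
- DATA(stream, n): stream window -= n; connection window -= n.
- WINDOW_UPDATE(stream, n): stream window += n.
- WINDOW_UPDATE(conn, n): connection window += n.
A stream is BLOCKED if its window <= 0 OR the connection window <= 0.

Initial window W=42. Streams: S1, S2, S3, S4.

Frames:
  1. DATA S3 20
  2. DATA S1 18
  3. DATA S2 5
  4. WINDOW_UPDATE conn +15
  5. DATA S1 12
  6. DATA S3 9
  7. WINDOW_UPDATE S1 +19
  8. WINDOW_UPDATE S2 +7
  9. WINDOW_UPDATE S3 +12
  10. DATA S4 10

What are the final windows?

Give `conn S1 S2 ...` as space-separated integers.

Answer: -17 31 44 25 32

Derivation:
Op 1: conn=22 S1=42 S2=42 S3=22 S4=42 blocked=[]
Op 2: conn=4 S1=24 S2=42 S3=22 S4=42 blocked=[]
Op 3: conn=-1 S1=24 S2=37 S3=22 S4=42 blocked=[1, 2, 3, 4]
Op 4: conn=14 S1=24 S2=37 S3=22 S4=42 blocked=[]
Op 5: conn=2 S1=12 S2=37 S3=22 S4=42 blocked=[]
Op 6: conn=-7 S1=12 S2=37 S3=13 S4=42 blocked=[1, 2, 3, 4]
Op 7: conn=-7 S1=31 S2=37 S3=13 S4=42 blocked=[1, 2, 3, 4]
Op 8: conn=-7 S1=31 S2=44 S3=13 S4=42 blocked=[1, 2, 3, 4]
Op 9: conn=-7 S1=31 S2=44 S3=25 S4=42 blocked=[1, 2, 3, 4]
Op 10: conn=-17 S1=31 S2=44 S3=25 S4=32 blocked=[1, 2, 3, 4]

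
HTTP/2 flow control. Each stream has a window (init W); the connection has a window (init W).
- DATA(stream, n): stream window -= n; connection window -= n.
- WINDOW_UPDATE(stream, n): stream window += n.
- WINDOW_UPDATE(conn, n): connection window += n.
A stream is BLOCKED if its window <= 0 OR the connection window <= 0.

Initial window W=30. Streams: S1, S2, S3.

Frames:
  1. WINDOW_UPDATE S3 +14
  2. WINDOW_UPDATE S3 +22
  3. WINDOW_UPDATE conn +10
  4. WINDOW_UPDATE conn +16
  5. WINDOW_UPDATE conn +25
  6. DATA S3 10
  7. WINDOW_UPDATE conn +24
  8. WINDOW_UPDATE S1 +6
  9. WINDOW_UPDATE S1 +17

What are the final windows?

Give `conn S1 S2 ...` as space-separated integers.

Op 1: conn=30 S1=30 S2=30 S3=44 blocked=[]
Op 2: conn=30 S1=30 S2=30 S3=66 blocked=[]
Op 3: conn=40 S1=30 S2=30 S3=66 blocked=[]
Op 4: conn=56 S1=30 S2=30 S3=66 blocked=[]
Op 5: conn=81 S1=30 S2=30 S3=66 blocked=[]
Op 6: conn=71 S1=30 S2=30 S3=56 blocked=[]
Op 7: conn=95 S1=30 S2=30 S3=56 blocked=[]
Op 8: conn=95 S1=36 S2=30 S3=56 blocked=[]
Op 9: conn=95 S1=53 S2=30 S3=56 blocked=[]

Answer: 95 53 30 56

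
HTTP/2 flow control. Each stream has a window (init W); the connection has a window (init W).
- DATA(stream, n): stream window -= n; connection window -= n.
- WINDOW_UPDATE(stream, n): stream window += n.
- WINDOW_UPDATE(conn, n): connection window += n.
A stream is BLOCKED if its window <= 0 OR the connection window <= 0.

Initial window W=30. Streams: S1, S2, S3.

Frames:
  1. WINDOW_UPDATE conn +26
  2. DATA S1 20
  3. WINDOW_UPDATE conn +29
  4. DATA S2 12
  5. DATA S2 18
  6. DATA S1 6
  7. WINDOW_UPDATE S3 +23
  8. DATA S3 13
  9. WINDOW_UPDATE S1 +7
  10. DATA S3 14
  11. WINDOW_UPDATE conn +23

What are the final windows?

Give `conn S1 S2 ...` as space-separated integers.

Op 1: conn=56 S1=30 S2=30 S3=30 blocked=[]
Op 2: conn=36 S1=10 S2=30 S3=30 blocked=[]
Op 3: conn=65 S1=10 S2=30 S3=30 blocked=[]
Op 4: conn=53 S1=10 S2=18 S3=30 blocked=[]
Op 5: conn=35 S1=10 S2=0 S3=30 blocked=[2]
Op 6: conn=29 S1=4 S2=0 S3=30 blocked=[2]
Op 7: conn=29 S1=4 S2=0 S3=53 blocked=[2]
Op 8: conn=16 S1=4 S2=0 S3=40 blocked=[2]
Op 9: conn=16 S1=11 S2=0 S3=40 blocked=[2]
Op 10: conn=2 S1=11 S2=0 S3=26 blocked=[2]
Op 11: conn=25 S1=11 S2=0 S3=26 blocked=[2]

Answer: 25 11 0 26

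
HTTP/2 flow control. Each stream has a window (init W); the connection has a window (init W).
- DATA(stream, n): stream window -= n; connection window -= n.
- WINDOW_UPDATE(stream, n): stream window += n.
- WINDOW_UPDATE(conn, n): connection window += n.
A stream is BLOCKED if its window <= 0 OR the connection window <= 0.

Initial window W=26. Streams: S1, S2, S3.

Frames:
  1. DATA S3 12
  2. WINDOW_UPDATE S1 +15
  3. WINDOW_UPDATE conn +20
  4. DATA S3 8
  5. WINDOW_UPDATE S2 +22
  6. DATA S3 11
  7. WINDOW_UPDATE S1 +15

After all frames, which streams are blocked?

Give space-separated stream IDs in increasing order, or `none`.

Answer: S3

Derivation:
Op 1: conn=14 S1=26 S2=26 S3=14 blocked=[]
Op 2: conn=14 S1=41 S2=26 S3=14 blocked=[]
Op 3: conn=34 S1=41 S2=26 S3=14 blocked=[]
Op 4: conn=26 S1=41 S2=26 S3=6 blocked=[]
Op 5: conn=26 S1=41 S2=48 S3=6 blocked=[]
Op 6: conn=15 S1=41 S2=48 S3=-5 blocked=[3]
Op 7: conn=15 S1=56 S2=48 S3=-5 blocked=[3]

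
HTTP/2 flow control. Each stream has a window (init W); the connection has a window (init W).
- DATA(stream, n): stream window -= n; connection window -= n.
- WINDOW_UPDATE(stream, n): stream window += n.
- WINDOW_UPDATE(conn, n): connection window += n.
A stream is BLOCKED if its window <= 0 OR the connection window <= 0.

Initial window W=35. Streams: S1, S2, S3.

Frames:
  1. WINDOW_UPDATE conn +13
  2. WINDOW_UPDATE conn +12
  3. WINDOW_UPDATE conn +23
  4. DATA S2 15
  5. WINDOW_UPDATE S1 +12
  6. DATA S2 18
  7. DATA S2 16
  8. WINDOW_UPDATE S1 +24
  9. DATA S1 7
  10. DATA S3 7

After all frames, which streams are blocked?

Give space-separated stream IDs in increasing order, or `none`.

Answer: S2

Derivation:
Op 1: conn=48 S1=35 S2=35 S3=35 blocked=[]
Op 2: conn=60 S1=35 S2=35 S3=35 blocked=[]
Op 3: conn=83 S1=35 S2=35 S3=35 blocked=[]
Op 4: conn=68 S1=35 S2=20 S3=35 blocked=[]
Op 5: conn=68 S1=47 S2=20 S3=35 blocked=[]
Op 6: conn=50 S1=47 S2=2 S3=35 blocked=[]
Op 7: conn=34 S1=47 S2=-14 S3=35 blocked=[2]
Op 8: conn=34 S1=71 S2=-14 S3=35 blocked=[2]
Op 9: conn=27 S1=64 S2=-14 S3=35 blocked=[2]
Op 10: conn=20 S1=64 S2=-14 S3=28 blocked=[2]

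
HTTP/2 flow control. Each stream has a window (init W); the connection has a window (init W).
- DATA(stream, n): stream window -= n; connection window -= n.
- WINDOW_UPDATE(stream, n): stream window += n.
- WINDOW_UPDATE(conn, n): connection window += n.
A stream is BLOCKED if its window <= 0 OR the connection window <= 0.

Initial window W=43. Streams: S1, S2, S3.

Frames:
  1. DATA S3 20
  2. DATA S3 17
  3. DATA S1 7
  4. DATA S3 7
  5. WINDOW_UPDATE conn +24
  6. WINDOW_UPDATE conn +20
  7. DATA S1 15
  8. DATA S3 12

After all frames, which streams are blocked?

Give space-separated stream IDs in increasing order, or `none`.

Answer: S3

Derivation:
Op 1: conn=23 S1=43 S2=43 S3=23 blocked=[]
Op 2: conn=6 S1=43 S2=43 S3=6 blocked=[]
Op 3: conn=-1 S1=36 S2=43 S3=6 blocked=[1, 2, 3]
Op 4: conn=-8 S1=36 S2=43 S3=-1 blocked=[1, 2, 3]
Op 5: conn=16 S1=36 S2=43 S3=-1 blocked=[3]
Op 6: conn=36 S1=36 S2=43 S3=-1 blocked=[3]
Op 7: conn=21 S1=21 S2=43 S3=-1 blocked=[3]
Op 8: conn=9 S1=21 S2=43 S3=-13 blocked=[3]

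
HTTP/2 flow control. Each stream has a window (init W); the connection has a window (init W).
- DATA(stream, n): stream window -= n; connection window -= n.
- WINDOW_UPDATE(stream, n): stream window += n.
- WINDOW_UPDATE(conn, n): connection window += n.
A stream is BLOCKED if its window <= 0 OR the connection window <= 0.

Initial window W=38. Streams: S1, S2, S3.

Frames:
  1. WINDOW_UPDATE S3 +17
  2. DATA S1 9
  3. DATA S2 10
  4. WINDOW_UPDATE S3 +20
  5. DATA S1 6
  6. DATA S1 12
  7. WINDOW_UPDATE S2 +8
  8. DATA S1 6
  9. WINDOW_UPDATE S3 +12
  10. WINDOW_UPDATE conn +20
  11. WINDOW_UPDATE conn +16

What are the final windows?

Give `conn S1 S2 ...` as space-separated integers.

Answer: 31 5 36 87

Derivation:
Op 1: conn=38 S1=38 S2=38 S3=55 blocked=[]
Op 2: conn=29 S1=29 S2=38 S3=55 blocked=[]
Op 3: conn=19 S1=29 S2=28 S3=55 blocked=[]
Op 4: conn=19 S1=29 S2=28 S3=75 blocked=[]
Op 5: conn=13 S1=23 S2=28 S3=75 blocked=[]
Op 6: conn=1 S1=11 S2=28 S3=75 blocked=[]
Op 7: conn=1 S1=11 S2=36 S3=75 blocked=[]
Op 8: conn=-5 S1=5 S2=36 S3=75 blocked=[1, 2, 3]
Op 9: conn=-5 S1=5 S2=36 S3=87 blocked=[1, 2, 3]
Op 10: conn=15 S1=5 S2=36 S3=87 blocked=[]
Op 11: conn=31 S1=5 S2=36 S3=87 blocked=[]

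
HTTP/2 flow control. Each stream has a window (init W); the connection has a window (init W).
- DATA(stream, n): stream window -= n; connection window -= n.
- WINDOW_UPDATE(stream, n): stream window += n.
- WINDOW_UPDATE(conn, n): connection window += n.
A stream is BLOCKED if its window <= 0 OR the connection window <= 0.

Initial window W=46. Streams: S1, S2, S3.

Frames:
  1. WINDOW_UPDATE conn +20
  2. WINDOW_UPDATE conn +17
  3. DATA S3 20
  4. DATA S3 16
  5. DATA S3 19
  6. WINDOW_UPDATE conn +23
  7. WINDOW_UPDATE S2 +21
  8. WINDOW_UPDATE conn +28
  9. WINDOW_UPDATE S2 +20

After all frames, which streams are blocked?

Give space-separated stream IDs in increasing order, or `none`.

Op 1: conn=66 S1=46 S2=46 S3=46 blocked=[]
Op 2: conn=83 S1=46 S2=46 S3=46 blocked=[]
Op 3: conn=63 S1=46 S2=46 S3=26 blocked=[]
Op 4: conn=47 S1=46 S2=46 S3=10 blocked=[]
Op 5: conn=28 S1=46 S2=46 S3=-9 blocked=[3]
Op 6: conn=51 S1=46 S2=46 S3=-9 blocked=[3]
Op 7: conn=51 S1=46 S2=67 S3=-9 blocked=[3]
Op 8: conn=79 S1=46 S2=67 S3=-9 blocked=[3]
Op 9: conn=79 S1=46 S2=87 S3=-9 blocked=[3]

Answer: S3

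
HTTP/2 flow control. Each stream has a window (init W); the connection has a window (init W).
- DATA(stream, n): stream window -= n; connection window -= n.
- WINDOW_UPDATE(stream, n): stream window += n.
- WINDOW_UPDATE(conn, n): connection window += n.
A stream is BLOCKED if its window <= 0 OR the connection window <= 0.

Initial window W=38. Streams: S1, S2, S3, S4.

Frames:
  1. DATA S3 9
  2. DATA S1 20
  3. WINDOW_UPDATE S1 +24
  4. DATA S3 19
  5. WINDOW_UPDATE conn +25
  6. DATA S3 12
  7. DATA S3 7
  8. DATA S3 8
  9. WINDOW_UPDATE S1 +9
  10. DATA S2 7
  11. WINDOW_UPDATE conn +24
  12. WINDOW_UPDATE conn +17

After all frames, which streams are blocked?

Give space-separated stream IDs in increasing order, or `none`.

Op 1: conn=29 S1=38 S2=38 S3=29 S4=38 blocked=[]
Op 2: conn=9 S1=18 S2=38 S3=29 S4=38 blocked=[]
Op 3: conn=9 S1=42 S2=38 S3=29 S4=38 blocked=[]
Op 4: conn=-10 S1=42 S2=38 S3=10 S4=38 blocked=[1, 2, 3, 4]
Op 5: conn=15 S1=42 S2=38 S3=10 S4=38 blocked=[]
Op 6: conn=3 S1=42 S2=38 S3=-2 S4=38 blocked=[3]
Op 7: conn=-4 S1=42 S2=38 S3=-9 S4=38 blocked=[1, 2, 3, 4]
Op 8: conn=-12 S1=42 S2=38 S3=-17 S4=38 blocked=[1, 2, 3, 4]
Op 9: conn=-12 S1=51 S2=38 S3=-17 S4=38 blocked=[1, 2, 3, 4]
Op 10: conn=-19 S1=51 S2=31 S3=-17 S4=38 blocked=[1, 2, 3, 4]
Op 11: conn=5 S1=51 S2=31 S3=-17 S4=38 blocked=[3]
Op 12: conn=22 S1=51 S2=31 S3=-17 S4=38 blocked=[3]

Answer: S3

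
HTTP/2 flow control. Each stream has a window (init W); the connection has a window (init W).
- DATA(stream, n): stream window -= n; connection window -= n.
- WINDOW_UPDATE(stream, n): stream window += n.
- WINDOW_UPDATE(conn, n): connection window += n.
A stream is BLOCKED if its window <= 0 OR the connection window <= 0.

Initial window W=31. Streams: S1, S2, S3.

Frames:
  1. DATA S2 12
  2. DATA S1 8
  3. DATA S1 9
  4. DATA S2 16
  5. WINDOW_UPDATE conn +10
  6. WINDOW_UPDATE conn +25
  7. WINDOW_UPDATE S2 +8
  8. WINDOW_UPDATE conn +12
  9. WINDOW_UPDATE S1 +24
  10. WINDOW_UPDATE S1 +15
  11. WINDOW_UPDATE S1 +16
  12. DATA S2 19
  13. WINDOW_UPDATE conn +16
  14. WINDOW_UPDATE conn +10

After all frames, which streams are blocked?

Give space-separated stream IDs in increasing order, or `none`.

Answer: S2

Derivation:
Op 1: conn=19 S1=31 S2=19 S3=31 blocked=[]
Op 2: conn=11 S1=23 S2=19 S3=31 blocked=[]
Op 3: conn=2 S1=14 S2=19 S3=31 blocked=[]
Op 4: conn=-14 S1=14 S2=3 S3=31 blocked=[1, 2, 3]
Op 5: conn=-4 S1=14 S2=3 S3=31 blocked=[1, 2, 3]
Op 6: conn=21 S1=14 S2=3 S3=31 blocked=[]
Op 7: conn=21 S1=14 S2=11 S3=31 blocked=[]
Op 8: conn=33 S1=14 S2=11 S3=31 blocked=[]
Op 9: conn=33 S1=38 S2=11 S3=31 blocked=[]
Op 10: conn=33 S1=53 S2=11 S3=31 blocked=[]
Op 11: conn=33 S1=69 S2=11 S3=31 blocked=[]
Op 12: conn=14 S1=69 S2=-8 S3=31 blocked=[2]
Op 13: conn=30 S1=69 S2=-8 S3=31 blocked=[2]
Op 14: conn=40 S1=69 S2=-8 S3=31 blocked=[2]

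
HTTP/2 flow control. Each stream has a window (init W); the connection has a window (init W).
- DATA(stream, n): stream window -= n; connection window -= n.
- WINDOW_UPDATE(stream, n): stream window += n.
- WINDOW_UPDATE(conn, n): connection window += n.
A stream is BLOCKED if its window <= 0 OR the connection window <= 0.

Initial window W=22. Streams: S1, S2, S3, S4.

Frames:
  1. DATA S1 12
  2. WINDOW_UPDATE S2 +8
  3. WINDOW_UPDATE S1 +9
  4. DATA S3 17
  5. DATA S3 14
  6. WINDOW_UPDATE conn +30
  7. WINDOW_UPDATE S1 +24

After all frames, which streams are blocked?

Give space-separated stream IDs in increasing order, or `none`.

Op 1: conn=10 S1=10 S2=22 S3=22 S4=22 blocked=[]
Op 2: conn=10 S1=10 S2=30 S3=22 S4=22 blocked=[]
Op 3: conn=10 S1=19 S2=30 S3=22 S4=22 blocked=[]
Op 4: conn=-7 S1=19 S2=30 S3=5 S4=22 blocked=[1, 2, 3, 4]
Op 5: conn=-21 S1=19 S2=30 S3=-9 S4=22 blocked=[1, 2, 3, 4]
Op 6: conn=9 S1=19 S2=30 S3=-9 S4=22 blocked=[3]
Op 7: conn=9 S1=43 S2=30 S3=-9 S4=22 blocked=[3]

Answer: S3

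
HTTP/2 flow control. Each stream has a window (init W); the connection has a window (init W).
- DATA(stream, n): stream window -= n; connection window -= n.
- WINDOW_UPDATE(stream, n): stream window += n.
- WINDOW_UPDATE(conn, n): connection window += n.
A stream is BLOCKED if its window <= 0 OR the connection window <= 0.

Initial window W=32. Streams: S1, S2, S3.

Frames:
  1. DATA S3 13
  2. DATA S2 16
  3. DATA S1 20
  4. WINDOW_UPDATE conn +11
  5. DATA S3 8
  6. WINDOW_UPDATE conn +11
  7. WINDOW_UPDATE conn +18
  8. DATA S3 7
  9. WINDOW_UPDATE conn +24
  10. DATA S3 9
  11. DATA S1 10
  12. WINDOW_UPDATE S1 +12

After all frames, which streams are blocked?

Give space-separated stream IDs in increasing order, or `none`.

Op 1: conn=19 S1=32 S2=32 S3=19 blocked=[]
Op 2: conn=3 S1=32 S2=16 S3=19 blocked=[]
Op 3: conn=-17 S1=12 S2=16 S3=19 blocked=[1, 2, 3]
Op 4: conn=-6 S1=12 S2=16 S3=19 blocked=[1, 2, 3]
Op 5: conn=-14 S1=12 S2=16 S3=11 blocked=[1, 2, 3]
Op 6: conn=-3 S1=12 S2=16 S3=11 blocked=[1, 2, 3]
Op 7: conn=15 S1=12 S2=16 S3=11 blocked=[]
Op 8: conn=8 S1=12 S2=16 S3=4 blocked=[]
Op 9: conn=32 S1=12 S2=16 S3=4 blocked=[]
Op 10: conn=23 S1=12 S2=16 S3=-5 blocked=[3]
Op 11: conn=13 S1=2 S2=16 S3=-5 blocked=[3]
Op 12: conn=13 S1=14 S2=16 S3=-5 blocked=[3]

Answer: S3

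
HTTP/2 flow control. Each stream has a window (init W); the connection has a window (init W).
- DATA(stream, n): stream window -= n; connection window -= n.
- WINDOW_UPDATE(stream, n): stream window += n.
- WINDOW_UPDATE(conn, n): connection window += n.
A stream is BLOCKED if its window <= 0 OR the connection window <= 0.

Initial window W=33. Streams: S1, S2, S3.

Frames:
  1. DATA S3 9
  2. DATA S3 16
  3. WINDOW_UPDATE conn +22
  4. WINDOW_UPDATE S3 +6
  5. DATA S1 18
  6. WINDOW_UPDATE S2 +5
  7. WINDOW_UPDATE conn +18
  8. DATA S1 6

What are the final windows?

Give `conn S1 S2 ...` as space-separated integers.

Op 1: conn=24 S1=33 S2=33 S3=24 blocked=[]
Op 2: conn=8 S1=33 S2=33 S3=8 blocked=[]
Op 3: conn=30 S1=33 S2=33 S3=8 blocked=[]
Op 4: conn=30 S1=33 S2=33 S3=14 blocked=[]
Op 5: conn=12 S1=15 S2=33 S3=14 blocked=[]
Op 6: conn=12 S1=15 S2=38 S3=14 blocked=[]
Op 7: conn=30 S1=15 S2=38 S3=14 blocked=[]
Op 8: conn=24 S1=9 S2=38 S3=14 blocked=[]

Answer: 24 9 38 14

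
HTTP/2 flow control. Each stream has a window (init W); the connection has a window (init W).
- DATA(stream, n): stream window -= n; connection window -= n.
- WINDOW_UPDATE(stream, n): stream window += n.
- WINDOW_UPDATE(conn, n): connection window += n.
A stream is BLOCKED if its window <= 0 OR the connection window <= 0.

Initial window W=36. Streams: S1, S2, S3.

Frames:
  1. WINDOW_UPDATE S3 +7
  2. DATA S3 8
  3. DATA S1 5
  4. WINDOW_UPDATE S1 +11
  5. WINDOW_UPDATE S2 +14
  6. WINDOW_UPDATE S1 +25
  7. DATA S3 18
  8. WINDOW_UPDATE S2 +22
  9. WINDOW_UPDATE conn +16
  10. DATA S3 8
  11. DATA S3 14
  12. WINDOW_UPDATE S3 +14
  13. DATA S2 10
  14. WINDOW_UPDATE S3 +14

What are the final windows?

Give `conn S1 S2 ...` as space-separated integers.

Answer: -11 67 62 23

Derivation:
Op 1: conn=36 S1=36 S2=36 S3=43 blocked=[]
Op 2: conn=28 S1=36 S2=36 S3=35 blocked=[]
Op 3: conn=23 S1=31 S2=36 S3=35 blocked=[]
Op 4: conn=23 S1=42 S2=36 S3=35 blocked=[]
Op 5: conn=23 S1=42 S2=50 S3=35 blocked=[]
Op 6: conn=23 S1=67 S2=50 S3=35 blocked=[]
Op 7: conn=5 S1=67 S2=50 S3=17 blocked=[]
Op 8: conn=5 S1=67 S2=72 S3=17 blocked=[]
Op 9: conn=21 S1=67 S2=72 S3=17 blocked=[]
Op 10: conn=13 S1=67 S2=72 S3=9 blocked=[]
Op 11: conn=-1 S1=67 S2=72 S3=-5 blocked=[1, 2, 3]
Op 12: conn=-1 S1=67 S2=72 S3=9 blocked=[1, 2, 3]
Op 13: conn=-11 S1=67 S2=62 S3=9 blocked=[1, 2, 3]
Op 14: conn=-11 S1=67 S2=62 S3=23 blocked=[1, 2, 3]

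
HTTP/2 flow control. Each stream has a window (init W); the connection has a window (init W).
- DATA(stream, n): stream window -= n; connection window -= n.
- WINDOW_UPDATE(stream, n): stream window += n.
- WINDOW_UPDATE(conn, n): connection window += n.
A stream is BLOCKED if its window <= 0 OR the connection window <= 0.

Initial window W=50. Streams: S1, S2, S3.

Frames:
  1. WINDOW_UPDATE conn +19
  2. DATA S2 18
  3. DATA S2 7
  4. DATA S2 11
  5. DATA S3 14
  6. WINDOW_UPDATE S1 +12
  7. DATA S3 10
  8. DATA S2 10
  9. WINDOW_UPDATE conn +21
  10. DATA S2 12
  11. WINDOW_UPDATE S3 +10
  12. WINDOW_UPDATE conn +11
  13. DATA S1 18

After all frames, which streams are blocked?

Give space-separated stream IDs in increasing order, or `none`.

Answer: S2

Derivation:
Op 1: conn=69 S1=50 S2=50 S3=50 blocked=[]
Op 2: conn=51 S1=50 S2=32 S3=50 blocked=[]
Op 3: conn=44 S1=50 S2=25 S3=50 blocked=[]
Op 4: conn=33 S1=50 S2=14 S3=50 blocked=[]
Op 5: conn=19 S1=50 S2=14 S3=36 blocked=[]
Op 6: conn=19 S1=62 S2=14 S3=36 blocked=[]
Op 7: conn=9 S1=62 S2=14 S3=26 blocked=[]
Op 8: conn=-1 S1=62 S2=4 S3=26 blocked=[1, 2, 3]
Op 9: conn=20 S1=62 S2=4 S3=26 blocked=[]
Op 10: conn=8 S1=62 S2=-8 S3=26 blocked=[2]
Op 11: conn=8 S1=62 S2=-8 S3=36 blocked=[2]
Op 12: conn=19 S1=62 S2=-8 S3=36 blocked=[2]
Op 13: conn=1 S1=44 S2=-8 S3=36 blocked=[2]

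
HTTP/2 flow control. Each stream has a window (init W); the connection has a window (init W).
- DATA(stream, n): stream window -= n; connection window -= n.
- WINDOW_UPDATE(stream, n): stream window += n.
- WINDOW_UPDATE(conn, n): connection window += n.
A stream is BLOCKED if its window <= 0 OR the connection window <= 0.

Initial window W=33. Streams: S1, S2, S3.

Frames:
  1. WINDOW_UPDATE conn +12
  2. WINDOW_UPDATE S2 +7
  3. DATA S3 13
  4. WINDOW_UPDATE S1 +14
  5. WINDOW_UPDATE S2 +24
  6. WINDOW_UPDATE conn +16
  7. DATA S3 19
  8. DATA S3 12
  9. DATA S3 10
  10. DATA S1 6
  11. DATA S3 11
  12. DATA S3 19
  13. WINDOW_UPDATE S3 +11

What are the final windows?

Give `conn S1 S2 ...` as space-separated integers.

Op 1: conn=45 S1=33 S2=33 S3=33 blocked=[]
Op 2: conn=45 S1=33 S2=40 S3=33 blocked=[]
Op 3: conn=32 S1=33 S2=40 S3=20 blocked=[]
Op 4: conn=32 S1=47 S2=40 S3=20 blocked=[]
Op 5: conn=32 S1=47 S2=64 S3=20 blocked=[]
Op 6: conn=48 S1=47 S2=64 S3=20 blocked=[]
Op 7: conn=29 S1=47 S2=64 S3=1 blocked=[]
Op 8: conn=17 S1=47 S2=64 S3=-11 blocked=[3]
Op 9: conn=7 S1=47 S2=64 S3=-21 blocked=[3]
Op 10: conn=1 S1=41 S2=64 S3=-21 blocked=[3]
Op 11: conn=-10 S1=41 S2=64 S3=-32 blocked=[1, 2, 3]
Op 12: conn=-29 S1=41 S2=64 S3=-51 blocked=[1, 2, 3]
Op 13: conn=-29 S1=41 S2=64 S3=-40 blocked=[1, 2, 3]

Answer: -29 41 64 -40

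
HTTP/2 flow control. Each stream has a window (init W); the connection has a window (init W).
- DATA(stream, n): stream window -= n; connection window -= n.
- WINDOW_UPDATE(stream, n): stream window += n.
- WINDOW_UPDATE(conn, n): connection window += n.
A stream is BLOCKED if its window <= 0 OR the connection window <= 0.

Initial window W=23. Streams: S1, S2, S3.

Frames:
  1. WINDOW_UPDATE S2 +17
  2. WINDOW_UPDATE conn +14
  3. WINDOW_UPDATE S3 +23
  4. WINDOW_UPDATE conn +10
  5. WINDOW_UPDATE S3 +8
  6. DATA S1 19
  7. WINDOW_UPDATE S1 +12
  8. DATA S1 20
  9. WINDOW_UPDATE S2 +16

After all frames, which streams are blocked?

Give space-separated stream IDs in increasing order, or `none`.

Op 1: conn=23 S1=23 S2=40 S3=23 blocked=[]
Op 2: conn=37 S1=23 S2=40 S3=23 blocked=[]
Op 3: conn=37 S1=23 S2=40 S3=46 blocked=[]
Op 4: conn=47 S1=23 S2=40 S3=46 blocked=[]
Op 5: conn=47 S1=23 S2=40 S3=54 blocked=[]
Op 6: conn=28 S1=4 S2=40 S3=54 blocked=[]
Op 7: conn=28 S1=16 S2=40 S3=54 blocked=[]
Op 8: conn=8 S1=-4 S2=40 S3=54 blocked=[1]
Op 9: conn=8 S1=-4 S2=56 S3=54 blocked=[1]

Answer: S1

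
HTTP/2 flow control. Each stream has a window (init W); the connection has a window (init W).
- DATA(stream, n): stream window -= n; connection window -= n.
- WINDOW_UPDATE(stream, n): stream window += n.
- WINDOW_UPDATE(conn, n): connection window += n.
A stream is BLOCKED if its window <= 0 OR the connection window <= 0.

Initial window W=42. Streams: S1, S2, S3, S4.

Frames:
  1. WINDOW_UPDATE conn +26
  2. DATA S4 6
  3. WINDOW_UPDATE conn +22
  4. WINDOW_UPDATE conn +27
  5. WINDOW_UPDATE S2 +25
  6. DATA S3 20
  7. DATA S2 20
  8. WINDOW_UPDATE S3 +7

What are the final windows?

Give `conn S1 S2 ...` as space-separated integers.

Answer: 71 42 47 29 36

Derivation:
Op 1: conn=68 S1=42 S2=42 S3=42 S4=42 blocked=[]
Op 2: conn=62 S1=42 S2=42 S3=42 S4=36 blocked=[]
Op 3: conn=84 S1=42 S2=42 S3=42 S4=36 blocked=[]
Op 4: conn=111 S1=42 S2=42 S3=42 S4=36 blocked=[]
Op 5: conn=111 S1=42 S2=67 S3=42 S4=36 blocked=[]
Op 6: conn=91 S1=42 S2=67 S3=22 S4=36 blocked=[]
Op 7: conn=71 S1=42 S2=47 S3=22 S4=36 blocked=[]
Op 8: conn=71 S1=42 S2=47 S3=29 S4=36 blocked=[]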